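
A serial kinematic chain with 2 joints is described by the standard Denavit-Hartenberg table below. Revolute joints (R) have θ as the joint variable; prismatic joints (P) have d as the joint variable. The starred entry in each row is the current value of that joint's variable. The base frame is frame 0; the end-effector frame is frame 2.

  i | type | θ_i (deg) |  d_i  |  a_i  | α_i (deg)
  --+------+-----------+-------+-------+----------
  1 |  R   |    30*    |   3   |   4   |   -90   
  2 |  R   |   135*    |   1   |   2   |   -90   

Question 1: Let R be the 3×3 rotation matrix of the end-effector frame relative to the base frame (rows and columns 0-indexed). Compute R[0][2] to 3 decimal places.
End-effector z-axis (col 2 of R) = (-0.6124,-0.3536,0.7071)
R[0][2] = -0.6124

-0.612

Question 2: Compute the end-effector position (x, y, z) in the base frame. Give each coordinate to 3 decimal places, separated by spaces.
1.739 2.159 1.586

after link 1: o_1 = (3.4641, 2.0000, 3.0000)
after link 2: o_2 = (1.7394, 2.1589, 1.5858)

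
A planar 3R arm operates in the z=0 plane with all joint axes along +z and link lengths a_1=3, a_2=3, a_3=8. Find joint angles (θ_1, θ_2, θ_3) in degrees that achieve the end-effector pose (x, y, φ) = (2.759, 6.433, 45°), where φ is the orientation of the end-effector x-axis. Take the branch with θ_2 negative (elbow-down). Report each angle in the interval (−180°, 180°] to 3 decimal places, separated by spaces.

-134.994 -120.000 -60.006

wrist centre = target − a_3·(cos φ, sin φ) = (-2.8979, 0.7761)
cos θ_2 = (9.0000−3²−3²)/(2·3·3) = -0.5000; θ_2 = -120.0001° (elbow-down)
β = atan2(0.7761,-2.8979) = 165.0061°; ψ = atan2(-2.5981,1.5000) = -60.0001°
θ_1 = β − ψ = 225.0062°
θ_3 = φ − θ_1 − θ_2 = -60.0061° (wrapped to (-180°,180°])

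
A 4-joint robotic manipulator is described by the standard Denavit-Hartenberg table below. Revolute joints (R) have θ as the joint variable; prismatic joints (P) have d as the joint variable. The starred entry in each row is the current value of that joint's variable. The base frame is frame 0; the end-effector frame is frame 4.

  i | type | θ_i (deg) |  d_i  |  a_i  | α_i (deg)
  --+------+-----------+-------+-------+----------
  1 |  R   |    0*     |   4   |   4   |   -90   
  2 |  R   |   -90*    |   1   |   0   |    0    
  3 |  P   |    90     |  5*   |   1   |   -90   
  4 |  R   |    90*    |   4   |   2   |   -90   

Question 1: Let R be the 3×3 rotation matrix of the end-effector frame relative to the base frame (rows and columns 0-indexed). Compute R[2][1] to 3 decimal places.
End-effector y-axis (col 1 of R) = (-0.0000,-0.0000,1.0000)
R[2][1] = 1.0000

1.000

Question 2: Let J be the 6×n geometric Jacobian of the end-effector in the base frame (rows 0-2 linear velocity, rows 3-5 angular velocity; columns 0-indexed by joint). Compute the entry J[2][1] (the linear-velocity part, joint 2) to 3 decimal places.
-1.000

axis z_1 = (0.0000,1.0000,0.0000); lever o_n−o_1 = (1.0000,4.0000,-4.0000)
cross product → J_v[:, 1] = (-4.0000,0.0000,-1.0000)
J_ω[:, 1] = z_1
entry J[2][1] = -1.0000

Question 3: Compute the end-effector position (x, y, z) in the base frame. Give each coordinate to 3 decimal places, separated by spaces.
5.000 4.000 -0.000

after link 1: o_1 = (4.0000, 0.0000, 4.0000)
after link 2: o_2 = (4.0000, 1.0000, 4.0000)
after link 3: o_3 = (5.0000, 6.0000, 4.0000)
after link 4: o_4 = (5.0000, 4.0000, -0.0000)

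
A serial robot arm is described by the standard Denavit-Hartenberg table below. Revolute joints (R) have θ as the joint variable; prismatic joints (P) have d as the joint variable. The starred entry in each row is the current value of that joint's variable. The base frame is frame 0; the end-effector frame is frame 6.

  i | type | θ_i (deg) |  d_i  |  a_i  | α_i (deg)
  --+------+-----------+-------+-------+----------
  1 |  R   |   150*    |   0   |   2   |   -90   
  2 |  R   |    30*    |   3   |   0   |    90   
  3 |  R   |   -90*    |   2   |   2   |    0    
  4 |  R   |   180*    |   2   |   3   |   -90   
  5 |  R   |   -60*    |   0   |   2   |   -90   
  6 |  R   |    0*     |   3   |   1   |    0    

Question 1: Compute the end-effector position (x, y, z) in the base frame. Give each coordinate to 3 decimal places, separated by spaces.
after link 1: o_1 = (-1.7321, 1.0000, 0.0000)
after link 2: o_2 = (-3.2321, -1.5981, 0.0000)
after link 3: o_3 = (-3.0981, 0.6340, 1.7321)
after link 4: o_4 = (-5.4641, -1.4641, 3.4641)
after link 5: o_5 = (-6.7141, -1.8971, 4.9641)
after link 6: o_6 = (-7.9886, -4.7386, 4.4151)

-7.989 -4.739 4.415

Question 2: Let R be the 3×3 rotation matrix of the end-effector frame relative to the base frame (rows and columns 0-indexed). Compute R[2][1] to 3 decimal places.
End-effector y-axis (col 1 of R) = (-0.7500,0.4330,-0.5000)
R[2][1] = -0.5000

-0.500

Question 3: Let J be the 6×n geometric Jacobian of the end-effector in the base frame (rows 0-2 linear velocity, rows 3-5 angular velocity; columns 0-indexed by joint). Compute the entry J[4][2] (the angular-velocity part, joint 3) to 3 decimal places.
axis z_2 = (-0.4330,0.2500,0.8660); lever o_n−o_2 = (-4.7566,-3.1405,4.4151)
cross product → J_v[:, 2] = (3.8236,-2.2075,2.5490)
J_ω[:, 2] = z_2
entry J[4][2] = 0.2500

0.250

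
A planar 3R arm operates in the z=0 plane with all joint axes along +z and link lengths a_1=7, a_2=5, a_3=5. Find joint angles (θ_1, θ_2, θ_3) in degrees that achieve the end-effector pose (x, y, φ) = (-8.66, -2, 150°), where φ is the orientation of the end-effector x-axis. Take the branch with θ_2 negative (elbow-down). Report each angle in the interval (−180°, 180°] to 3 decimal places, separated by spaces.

wrist centre = target − a_3·(cos φ, sin φ) = (-4.3299, -4.5000)
cos θ_2 = (38.9978−7²−5²)/(2·7·5) = -0.5000; θ_2 = -120.0021° (elbow-down)
β = atan2(-4.5000,-4.3299) = -133.8962°; ψ = atan2(-4.3300,4.4998) = -43.8983°
θ_1 = β − ψ = -89.9979°
θ_3 = φ − θ_1 − θ_2 = -0.0000° (wrapped to (-180°,180°])

-89.998 -120.002 -0.000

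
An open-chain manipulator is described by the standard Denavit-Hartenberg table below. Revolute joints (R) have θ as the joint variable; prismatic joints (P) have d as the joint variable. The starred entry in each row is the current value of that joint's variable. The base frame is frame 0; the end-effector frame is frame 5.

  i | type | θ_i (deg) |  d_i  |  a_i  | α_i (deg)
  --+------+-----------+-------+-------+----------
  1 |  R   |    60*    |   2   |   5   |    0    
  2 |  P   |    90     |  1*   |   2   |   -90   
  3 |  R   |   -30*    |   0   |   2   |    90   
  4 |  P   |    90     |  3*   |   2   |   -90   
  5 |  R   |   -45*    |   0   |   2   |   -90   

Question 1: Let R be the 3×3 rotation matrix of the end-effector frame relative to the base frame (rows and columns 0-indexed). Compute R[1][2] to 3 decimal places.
End-effector z-axis (col 2 of R) = (-0.6597,-0.4356,-0.6124)
R[1][2] = -0.4356

-0.436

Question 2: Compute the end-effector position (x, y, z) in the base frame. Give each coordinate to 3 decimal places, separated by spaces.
after link 1: o_1 = (2.5000, 4.3301, 2.0000)
after link 2: o_2 = (0.7679, 5.3301, 3.0000)
after link 3: o_3 = (-0.7321, 6.1962, 4.0000)
after link 4: o_4 = (-0.4330, 3.7141, 6.5981)
after link 5: o_5 = (-0.5277, 2.1358, 7.8228)

-0.528 2.136 7.823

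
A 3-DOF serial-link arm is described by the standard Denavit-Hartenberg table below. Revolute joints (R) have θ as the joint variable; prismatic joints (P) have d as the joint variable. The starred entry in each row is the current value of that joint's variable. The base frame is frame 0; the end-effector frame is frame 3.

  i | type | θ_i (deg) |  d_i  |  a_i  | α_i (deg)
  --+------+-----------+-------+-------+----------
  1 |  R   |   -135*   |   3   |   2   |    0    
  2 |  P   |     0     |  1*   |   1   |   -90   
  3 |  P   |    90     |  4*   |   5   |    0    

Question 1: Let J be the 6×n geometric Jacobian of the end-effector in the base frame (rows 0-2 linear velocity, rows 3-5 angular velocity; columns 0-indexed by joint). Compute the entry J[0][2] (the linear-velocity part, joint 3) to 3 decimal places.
0.707

prismatic axis z_2 = (0.7071,-0.7071,0.0000)
J_v[:, 2] = z_2; J_ω[:, 2] = (0,0,0)
entry J[0][2] = 0.7071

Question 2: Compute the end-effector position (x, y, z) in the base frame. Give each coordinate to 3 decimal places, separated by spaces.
after link 1: o_1 = (-1.4142, -1.4142, 3.0000)
after link 2: o_2 = (-2.1213, -2.1213, 4.0000)
after link 3: o_3 = (0.7071, -4.9497, -1.0000)

0.707 -4.950 -1.000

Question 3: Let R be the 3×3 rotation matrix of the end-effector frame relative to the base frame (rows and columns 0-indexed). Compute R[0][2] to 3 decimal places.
End-effector z-axis (col 2 of R) = (0.7071,-0.7071,0.0000)
R[0][2] = 0.7071

0.707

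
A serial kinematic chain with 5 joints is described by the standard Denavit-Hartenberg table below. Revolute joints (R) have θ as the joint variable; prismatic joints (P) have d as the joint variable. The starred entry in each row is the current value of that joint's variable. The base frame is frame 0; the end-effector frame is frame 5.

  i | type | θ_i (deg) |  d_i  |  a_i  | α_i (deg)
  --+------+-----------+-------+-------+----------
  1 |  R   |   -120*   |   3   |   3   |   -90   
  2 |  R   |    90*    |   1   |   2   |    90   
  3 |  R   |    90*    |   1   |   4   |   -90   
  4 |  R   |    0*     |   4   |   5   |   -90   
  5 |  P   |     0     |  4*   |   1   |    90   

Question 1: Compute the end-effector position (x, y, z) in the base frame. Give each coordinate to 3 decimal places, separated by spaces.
9.526 -5.500 5.000

after link 1: o_1 = (-1.5000, -2.5981, 3.0000)
after link 2: o_2 = (-0.6340, -3.0981, 1.0000)
after link 3: o_3 = (2.3301, -5.9641, 1.0000)
after link 4: o_4 = (6.6603, -8.4641, 5.0000)
after link 5: o_5 = (9.5263, -5.5000, 5.0000)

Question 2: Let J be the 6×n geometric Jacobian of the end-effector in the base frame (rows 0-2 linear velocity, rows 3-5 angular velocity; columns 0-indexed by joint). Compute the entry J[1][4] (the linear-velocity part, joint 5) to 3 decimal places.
prismatic axis z_4 = (0.5000,0.8660,0.0000)
J_v[:, 4] = z_4; J_ω[:, 4] = (0,0,0)
entry J[1][4] = 0.8660

0.866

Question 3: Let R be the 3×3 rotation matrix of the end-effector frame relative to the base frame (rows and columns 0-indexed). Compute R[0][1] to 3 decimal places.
End-effector y-axis (col 1 of R) = (0.5000,0.8660,0.0000)
R[0][1] = 0.5000

0.500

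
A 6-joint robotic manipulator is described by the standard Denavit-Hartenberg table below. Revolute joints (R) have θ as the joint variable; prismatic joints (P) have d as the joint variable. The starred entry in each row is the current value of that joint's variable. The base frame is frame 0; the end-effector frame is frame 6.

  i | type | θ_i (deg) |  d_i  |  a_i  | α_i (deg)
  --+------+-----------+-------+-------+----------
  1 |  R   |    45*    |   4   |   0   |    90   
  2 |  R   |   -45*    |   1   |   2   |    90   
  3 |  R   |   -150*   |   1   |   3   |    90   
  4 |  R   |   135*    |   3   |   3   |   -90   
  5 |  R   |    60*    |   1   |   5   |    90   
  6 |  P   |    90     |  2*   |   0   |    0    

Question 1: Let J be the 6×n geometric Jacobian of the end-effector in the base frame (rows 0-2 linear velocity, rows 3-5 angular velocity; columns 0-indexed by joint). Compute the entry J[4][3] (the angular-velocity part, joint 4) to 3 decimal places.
axis z_3 = (0.3624,-0.8624,0.3536); lever o_n−o_3 = (2.2556,-1.4561,-6.7973)
cross product → J_v[:, 3] = (6.3767,3.2606,1.4175)
J_ω[:, 3] = z_3
entry J[4][3] = -0.8624

-0.862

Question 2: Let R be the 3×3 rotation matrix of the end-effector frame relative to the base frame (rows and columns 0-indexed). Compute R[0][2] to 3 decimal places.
0.357

End-effector z-axis (col 2 of R) = (0.3567,-0.6887,-0.6312)
R[0][2] = 0.3567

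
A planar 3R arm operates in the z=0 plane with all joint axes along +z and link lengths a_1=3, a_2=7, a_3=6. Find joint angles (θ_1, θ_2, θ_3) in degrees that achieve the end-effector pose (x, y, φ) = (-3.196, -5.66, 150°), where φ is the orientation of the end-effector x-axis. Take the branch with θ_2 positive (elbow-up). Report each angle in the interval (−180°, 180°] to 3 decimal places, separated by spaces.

wrist centre = target − a_3·(cos φ, sin φ) = (2.0002, -8.6600)
cos θ_2 = (78.9962−3²−7²)/(2·3·7) = 0.4999; θ_2 = 60.0060° (elbow-up)
β = atan2(-8.6600,2.0002) = -76.9948°; ψ = atan2(6.0625,6.4994) = 43.0084°
θ_1 = β − ψ = -120.0032°
θ_3 = φ − θ_1 − θ_2 = -150.0028° (wrapped to (-180°,180°])

-120.003 60.006 -150.003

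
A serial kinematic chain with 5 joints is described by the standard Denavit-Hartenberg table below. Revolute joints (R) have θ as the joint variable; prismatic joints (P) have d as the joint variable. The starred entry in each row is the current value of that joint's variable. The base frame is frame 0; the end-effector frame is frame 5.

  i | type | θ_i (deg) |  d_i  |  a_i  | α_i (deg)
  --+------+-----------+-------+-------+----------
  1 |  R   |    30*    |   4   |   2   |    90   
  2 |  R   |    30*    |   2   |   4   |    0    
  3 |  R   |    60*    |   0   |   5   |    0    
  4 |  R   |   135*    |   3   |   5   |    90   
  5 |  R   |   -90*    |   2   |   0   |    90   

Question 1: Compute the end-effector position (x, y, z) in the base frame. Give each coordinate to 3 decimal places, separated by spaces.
2.945 -4.073 8.879

after link 1: o_1 = (1.7321, 1.0000, 4.0000)
after link 2: o_2 = (5.7321, 1.0000, 6.0000)
after link 3: o_3 = (5.7321, 1.0000, 11.0000)
after link 4: o_4 = (4.1702, -3.3658, 7.4645)
after link 5: o_5 = (2.9454, -4.0729, 8.8787)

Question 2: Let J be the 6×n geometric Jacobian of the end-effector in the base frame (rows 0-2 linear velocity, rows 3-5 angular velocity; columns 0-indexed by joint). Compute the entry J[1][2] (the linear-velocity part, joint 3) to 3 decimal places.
axis z_2 = (0.5000,-0.8660,0.0000); lever o_n−o_2 = (-2.7866,-5.0729,2.8787)
cross product → J_v[:, 2] = (-2.4930,-1.4393,-4.9497)
J_ω[:, 2] = z_2
entry J[1][2] = -1.4393

-1.439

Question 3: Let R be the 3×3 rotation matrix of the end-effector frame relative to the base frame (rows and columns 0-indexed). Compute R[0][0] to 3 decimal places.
-0.500

End-effector x-axis (col 0 of R) = (-0.5000,0.8660,-0.0000)
R[0][0] = -0.5000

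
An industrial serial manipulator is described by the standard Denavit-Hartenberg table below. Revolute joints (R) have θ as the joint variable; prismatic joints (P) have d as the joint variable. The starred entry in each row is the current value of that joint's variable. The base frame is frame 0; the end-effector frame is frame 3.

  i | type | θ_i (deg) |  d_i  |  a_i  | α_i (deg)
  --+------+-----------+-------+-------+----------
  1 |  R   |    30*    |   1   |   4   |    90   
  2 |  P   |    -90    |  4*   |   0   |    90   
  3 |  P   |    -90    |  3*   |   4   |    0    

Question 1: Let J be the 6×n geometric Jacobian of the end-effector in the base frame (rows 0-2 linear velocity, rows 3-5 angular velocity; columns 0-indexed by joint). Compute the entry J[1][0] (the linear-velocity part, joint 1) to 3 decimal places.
0.866

axis z_0 = ẑ; lever o_n−o_0 = (0.8660,0.5000,1.0000)
cross product → J_v[:, 0] = (-0.5000,0.8660,0.0000)
J_ω[:, 0] = z_0
entry J[1][0] = 0.8660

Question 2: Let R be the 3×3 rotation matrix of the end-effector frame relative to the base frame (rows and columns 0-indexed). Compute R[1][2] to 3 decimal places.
-0.500

End-effector z-axis (col 2 of R) = (-0.8660,-0.5000,-0.0000)
R[1][2] = -0.5000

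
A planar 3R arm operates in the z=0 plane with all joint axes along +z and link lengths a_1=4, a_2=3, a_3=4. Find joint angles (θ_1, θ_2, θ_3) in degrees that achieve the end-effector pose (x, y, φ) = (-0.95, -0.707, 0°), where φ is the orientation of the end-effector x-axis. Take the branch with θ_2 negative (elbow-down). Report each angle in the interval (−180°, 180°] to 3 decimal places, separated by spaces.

wrist centre = target − a_3·(cos φ, sin φ) = (-4.9500, -0.7070)
cos θ_2 = (25.0023−4²−3²)/(2·4·3) = 0.0001; θ_2 = -89.9944° (elbow-down)
β = atan2(-0.7070,-4.9500) = -171.8715°; ψ = atan2(-3.0000,4.0003) = -36.8679°
θ_1 = β − ψ = -135.0036°
θ_3 = φ − θ_1 − θ_2 = -135.0020° (wrapped to (-180°,180°])

-135.004 -89.994 -135.002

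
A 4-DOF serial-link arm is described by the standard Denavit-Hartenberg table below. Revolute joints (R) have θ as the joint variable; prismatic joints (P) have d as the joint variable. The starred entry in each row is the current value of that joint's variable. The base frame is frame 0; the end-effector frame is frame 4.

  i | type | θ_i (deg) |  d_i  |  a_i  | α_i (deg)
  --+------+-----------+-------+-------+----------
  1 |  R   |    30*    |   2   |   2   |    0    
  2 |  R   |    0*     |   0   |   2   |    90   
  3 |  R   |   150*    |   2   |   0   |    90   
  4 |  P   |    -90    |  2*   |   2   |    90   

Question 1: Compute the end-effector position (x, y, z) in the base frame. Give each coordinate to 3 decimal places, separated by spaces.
4.330 2.500 3.732

after link 1: o_1 = (1.7321, 1.0000, 2.0000)
after link 2: o_2 = (3.4641, 2.0000, 2.0000)
after link 3: o_3 = (4.4641, 0.2679, 2.0000)
after link 4: o_4 = (4.3301, 2.5000, 3.7321)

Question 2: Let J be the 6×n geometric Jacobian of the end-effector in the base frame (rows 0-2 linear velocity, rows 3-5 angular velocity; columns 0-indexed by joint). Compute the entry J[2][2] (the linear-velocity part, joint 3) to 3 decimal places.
1.000

axis z_2 = (0.5000,-0.8660,0.0000); lever o_n−o_2 = (0.8660,0.5000,1.7321)
cross product → J_v[:, 2] = (-1.5000,-0.8660,1.0000)
J_ω[:, 2] = z_2
entry J[2][2] = 1.0000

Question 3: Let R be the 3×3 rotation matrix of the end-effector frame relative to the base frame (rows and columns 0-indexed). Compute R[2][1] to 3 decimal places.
0.866

End-effector y-axis (col 1 of R) = (0.4330,0.2500,0.8660)
R[2][1] = 0.8660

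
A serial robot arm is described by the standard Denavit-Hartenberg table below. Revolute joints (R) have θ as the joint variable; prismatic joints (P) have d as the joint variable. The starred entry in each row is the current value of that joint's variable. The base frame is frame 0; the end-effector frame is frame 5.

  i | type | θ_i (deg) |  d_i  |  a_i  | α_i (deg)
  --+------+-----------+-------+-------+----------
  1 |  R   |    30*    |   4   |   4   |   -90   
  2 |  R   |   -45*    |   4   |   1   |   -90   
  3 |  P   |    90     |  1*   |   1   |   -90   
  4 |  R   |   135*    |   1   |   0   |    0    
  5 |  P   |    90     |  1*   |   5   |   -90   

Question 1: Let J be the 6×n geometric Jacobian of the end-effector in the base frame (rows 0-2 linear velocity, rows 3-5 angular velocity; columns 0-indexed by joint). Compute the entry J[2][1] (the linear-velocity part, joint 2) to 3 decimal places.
-2.500

axis z_1 = (-0.5000,0.8660,0.0000); lever o_n−o_1 = (-1.1027,6.9099,-3.9142)
cross product → J_v[:, 1] = (-3.3898,-1.9571,-2.5000)
J_ω[:, 1] = z_1
entry J[2][1] = -2.5000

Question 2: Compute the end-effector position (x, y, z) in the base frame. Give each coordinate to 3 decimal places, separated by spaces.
2.361 8.910 0.086

after link 1: o_1 = (3.4641, 2.0000, 4.0000)
after link 2: o_2 = (2.0765, 5.8177, 4.7071)
after link 3: o_3 = (3.1888, 5.3052, 4.0000)
after link 4: o_4 = (2.5765, 4.9516, 3.2929)
after link 5: o_5 = (2.3614, 8.9099, 0.0858)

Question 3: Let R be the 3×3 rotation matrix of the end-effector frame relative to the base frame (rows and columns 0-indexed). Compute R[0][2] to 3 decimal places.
End-effector z-axis (col 2 of R) = (0.7866,-0.3624,-0.5000)
R[0][2] = 0.7866

0.787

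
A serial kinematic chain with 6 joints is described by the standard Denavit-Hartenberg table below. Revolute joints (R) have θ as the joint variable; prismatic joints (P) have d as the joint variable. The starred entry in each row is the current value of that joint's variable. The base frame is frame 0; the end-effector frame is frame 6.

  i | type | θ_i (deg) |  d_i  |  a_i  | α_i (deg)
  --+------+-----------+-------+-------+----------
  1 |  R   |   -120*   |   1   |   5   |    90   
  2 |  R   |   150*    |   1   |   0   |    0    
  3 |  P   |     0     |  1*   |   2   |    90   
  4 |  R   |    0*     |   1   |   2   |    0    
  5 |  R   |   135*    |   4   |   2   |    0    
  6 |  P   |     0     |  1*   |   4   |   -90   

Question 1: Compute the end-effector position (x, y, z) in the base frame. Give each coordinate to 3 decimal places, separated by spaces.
after link 1: o_1 = (-2.5000, -4.3301, 1.0000)
after link 2: o_2 = (-3.3660, -3.8301, 1.0000)
after link 3: o_3 = (-3.3660, -1.8301, 2.0000)
after link 4: o_4 = (-2.7500, -0.7631, 3.8660)
after link 5: o_5 = (-5.5871, -2.8487, 6.6230)
after link 6: o_6 = (-9.5114, -3.9889, 6.0748)

-9.511 -3.989 6.075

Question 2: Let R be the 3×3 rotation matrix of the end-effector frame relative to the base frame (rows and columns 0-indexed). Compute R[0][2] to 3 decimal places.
0.306

End-effector z-axis (col 2 of R) = (0.3062,-0.8839,-0.3536)
R[0][2] = 0.3062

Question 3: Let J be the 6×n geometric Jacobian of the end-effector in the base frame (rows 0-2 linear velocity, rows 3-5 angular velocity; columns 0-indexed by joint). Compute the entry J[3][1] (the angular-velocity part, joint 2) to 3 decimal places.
-0.866

axis z_1 = (-0.8660,0.5000,0.0000); lever o_n−o_1 = (-7.0114,0.3413,5.0748)
cross product → J_v[:, 1] = (2.5374,4.3949,3.2101)
J_ω[:, 1] = z_1
entry J[3][1] = -0.8660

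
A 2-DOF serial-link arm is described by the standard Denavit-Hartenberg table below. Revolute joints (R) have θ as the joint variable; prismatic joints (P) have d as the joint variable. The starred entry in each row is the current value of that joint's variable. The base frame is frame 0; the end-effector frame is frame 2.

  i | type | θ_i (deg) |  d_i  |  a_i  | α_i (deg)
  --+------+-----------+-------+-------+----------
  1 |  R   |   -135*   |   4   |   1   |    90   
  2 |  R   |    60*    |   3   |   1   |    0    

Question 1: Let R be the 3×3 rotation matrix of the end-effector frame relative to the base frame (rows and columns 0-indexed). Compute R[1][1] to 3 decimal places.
End-effector y-axis (col 1 of R) = (0.6124,0.6124,0.5000)
R[1][1] = 0.6124

0.612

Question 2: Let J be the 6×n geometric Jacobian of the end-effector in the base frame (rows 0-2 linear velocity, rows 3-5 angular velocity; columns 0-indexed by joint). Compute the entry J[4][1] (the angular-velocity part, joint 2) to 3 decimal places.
0.707

axis z_1 = (-0.7071,0.7071,0.0000); lever o_n−o_1 = (-2.4749,1.7678,0.8660)
cross product → J_v[:, 1] = (0.6124,0.6124,0.5000)
J_ω[:, 1] = z_1
entry J[4][1] = 0.7071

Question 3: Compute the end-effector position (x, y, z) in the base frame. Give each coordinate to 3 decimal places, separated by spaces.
-3.182 1.061 4.866

after link 1: o_1 = (-0.7071, -0.7071, 4.0000)
after link 2: o_2 = (-3.1820, 1.0607, 4.8660)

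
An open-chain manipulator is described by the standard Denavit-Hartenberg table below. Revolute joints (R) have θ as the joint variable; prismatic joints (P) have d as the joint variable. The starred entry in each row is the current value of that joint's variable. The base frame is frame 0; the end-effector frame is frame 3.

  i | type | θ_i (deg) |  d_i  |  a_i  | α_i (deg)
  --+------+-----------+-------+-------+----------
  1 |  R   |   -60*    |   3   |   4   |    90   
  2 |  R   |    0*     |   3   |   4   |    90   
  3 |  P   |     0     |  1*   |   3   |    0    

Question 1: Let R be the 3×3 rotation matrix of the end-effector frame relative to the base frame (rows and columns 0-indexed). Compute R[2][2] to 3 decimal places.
-1.000

End-effector z-axis (col 2 of R) = (-0.0000,-0.0000,-1.0000)
R[2][2] = -1.0000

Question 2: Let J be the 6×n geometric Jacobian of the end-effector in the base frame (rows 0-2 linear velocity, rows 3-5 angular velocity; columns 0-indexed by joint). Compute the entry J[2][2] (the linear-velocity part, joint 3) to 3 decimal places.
prismatic axis z_2 = (-0.0000,-0.0000,-1.0000)
J_v[:, 2] = z_2; J_ω[:, 2] = (0,0,0)
entry J[2][2] = -1.0000

-1.000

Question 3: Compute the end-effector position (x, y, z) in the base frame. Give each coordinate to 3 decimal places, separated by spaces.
after link 1: o_1 = (2.0000, -3.4641, 3.0000)
after link 2: o_2 = (1.4019, -8.4282, 3.0000)
after link 3: o_3 = (2.9019, -11.0263, 2.0000)

2.902 -11.026 2.000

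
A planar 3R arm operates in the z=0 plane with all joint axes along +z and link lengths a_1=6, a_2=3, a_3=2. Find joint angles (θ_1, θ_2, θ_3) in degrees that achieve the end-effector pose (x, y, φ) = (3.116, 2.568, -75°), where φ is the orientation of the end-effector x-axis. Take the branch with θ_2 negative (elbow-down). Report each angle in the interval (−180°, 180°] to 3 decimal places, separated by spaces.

89.996 -120.000 -44.997

wrist centre = target − a_3·(cos φ, sin φ) = (2.5984, 4.4999)
cos θ_2 = (27.0001−6²−3²)/(2·6·3) = -0.5000; θ_2 = -119.9997° (elbow-down)
β = atan2(4.4999,2.5984) = 59.9965°; ψ = atan2(-2.5981,4.5000) = -30.0000°
θ_1 = β − ψ = 89.9965°
θ_3 = φ − θ_1 − θ_2 = -44.9967° (wrapped to (-180°,180°])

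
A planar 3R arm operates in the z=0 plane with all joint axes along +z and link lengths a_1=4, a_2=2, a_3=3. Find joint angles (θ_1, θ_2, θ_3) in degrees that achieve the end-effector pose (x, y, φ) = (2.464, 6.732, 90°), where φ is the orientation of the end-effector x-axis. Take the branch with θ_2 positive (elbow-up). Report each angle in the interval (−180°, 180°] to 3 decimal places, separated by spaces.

wrist centre = target − a_3·(cos φ, sin φ) = (2.4640, 3.7320)
cos θ_2 = (19.9991−4²−2²)/(2·4·2) = -0.0001; θ_2 = 90.0032° (elbow-up)
β = atan2(3.7320,2.4640) = 56.5658°; ψ = atan2(2.0000,3.9999) = 26.5657°
θ_1 = β − ψ = 30.0001°
θ_3 = φ − θ_1 − θ_2 = -30.0032° (wrapped to (-180°,180°])

30.000 90.003 -30.003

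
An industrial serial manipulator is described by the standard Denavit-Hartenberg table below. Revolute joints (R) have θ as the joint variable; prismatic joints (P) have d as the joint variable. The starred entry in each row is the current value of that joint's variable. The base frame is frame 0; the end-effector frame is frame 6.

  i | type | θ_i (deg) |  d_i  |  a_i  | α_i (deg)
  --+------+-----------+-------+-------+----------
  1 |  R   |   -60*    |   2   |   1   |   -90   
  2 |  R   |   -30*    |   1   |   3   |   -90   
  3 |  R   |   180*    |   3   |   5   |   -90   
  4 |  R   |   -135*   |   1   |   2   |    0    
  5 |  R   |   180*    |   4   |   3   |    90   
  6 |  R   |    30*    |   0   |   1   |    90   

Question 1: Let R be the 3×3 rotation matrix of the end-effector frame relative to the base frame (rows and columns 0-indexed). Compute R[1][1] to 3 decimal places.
0.224

End-effector y-axis (col 1 of R) = (-0.1294,0.2241,-0.9659)
R[1][1] = 0.2241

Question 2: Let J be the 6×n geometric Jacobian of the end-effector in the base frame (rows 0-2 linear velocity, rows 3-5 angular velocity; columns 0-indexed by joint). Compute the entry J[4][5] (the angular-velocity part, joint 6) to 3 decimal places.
axis z_5 = (-0.1294,0.2241,-0.9659); lever o_n−o_5 = (0.0148,0.9744,0.2241)
cross product → J_v[:, 5] = (0.9915,0.0148,-0.1294)
J_ω[:, 5] = z_5
entry J[4][5] = 0.2241

0.224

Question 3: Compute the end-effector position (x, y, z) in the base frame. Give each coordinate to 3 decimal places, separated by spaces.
5.112 4.146 -1.115

after link 1: o_1 = (0.5000, -0.8660, 2.0000)
after link 2: o_2 = (2.6651, -2.6160, 3.5000)
after link 3: o_3 = (1.2500, -0.1651, -1.5981)
after link 4: o_4 = (3.0820, -1.3381, -2.1157)
after link 5: o_5 = (5.0972, 3.1715, -1.3393)
after link 6: o_6 = (5.1119, 4.1459, -1.1151)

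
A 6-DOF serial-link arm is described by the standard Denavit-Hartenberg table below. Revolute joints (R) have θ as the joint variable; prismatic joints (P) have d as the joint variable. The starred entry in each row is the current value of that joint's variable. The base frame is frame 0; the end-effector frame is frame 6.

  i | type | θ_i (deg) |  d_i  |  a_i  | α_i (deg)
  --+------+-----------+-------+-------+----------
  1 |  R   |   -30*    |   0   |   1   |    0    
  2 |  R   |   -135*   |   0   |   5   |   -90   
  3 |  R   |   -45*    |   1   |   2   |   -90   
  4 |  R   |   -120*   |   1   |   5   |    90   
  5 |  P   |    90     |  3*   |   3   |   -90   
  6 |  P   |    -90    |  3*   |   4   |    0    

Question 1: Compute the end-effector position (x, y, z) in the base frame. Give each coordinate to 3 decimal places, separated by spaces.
after link 1: o_1 = (0.8660, -0.5000, 0.0000)
after link 2: o_2 = (-3.9636, -1.7941, 0.0000)
after link 3: o_3 = (-5.0708, -3.1260, 1.4142)
after link 4: o_4 = (-2.9256, -7.0341, -1.0607)
after link 5: o_5 = (-3.5883, -5.6588, -5.0191)
after link 6: o_6 = (-3.4369, -0.8579, -6.4079)

-3.437 -0.858 -6.408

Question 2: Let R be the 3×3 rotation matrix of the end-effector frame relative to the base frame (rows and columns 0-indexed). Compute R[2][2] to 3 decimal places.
End-effector z-axis (col 2 of R) = (-0.5657,0.7450,0.3536)
R[2][2] = 0.3536

0.354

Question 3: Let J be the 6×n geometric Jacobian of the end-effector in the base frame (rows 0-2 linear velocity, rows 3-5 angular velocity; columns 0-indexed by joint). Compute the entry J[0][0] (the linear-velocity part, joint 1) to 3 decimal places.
axis z_0 = ẑ; lever o_n−o_0 = (-3.4369,-0.8579,-6.4079)
cross product → J_v[:, 0] = (0.8579,-3.4369,0.0000)
J_ω[:, 0] = z_0
entry J[0][0] = 0.8579

0.858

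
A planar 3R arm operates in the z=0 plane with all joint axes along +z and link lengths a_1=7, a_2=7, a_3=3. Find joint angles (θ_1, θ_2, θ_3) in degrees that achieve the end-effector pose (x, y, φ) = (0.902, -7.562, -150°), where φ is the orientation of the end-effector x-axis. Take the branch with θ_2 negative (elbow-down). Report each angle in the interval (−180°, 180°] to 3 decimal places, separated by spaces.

wrist centre = target − a_3·(cos φ, sin φ) = (3.5001, -6.0620)
cos θ_2 = (48.9984−7²−7²)/(2·7·7) = -0.5000; θ_2 = -120.0011° (elbow-down)
β = atan2(-6.0620,3.5001) = -59.9987°; ψ = atan2(-6.0621,3.4999) = -60.0005°
θ_1 = β − ψ = 0.0018°
θ_3 = φ − θ_1 − θ_2 = -30.0007° (wrapped to (-180°,180°])

0.002 -120.001 -30.001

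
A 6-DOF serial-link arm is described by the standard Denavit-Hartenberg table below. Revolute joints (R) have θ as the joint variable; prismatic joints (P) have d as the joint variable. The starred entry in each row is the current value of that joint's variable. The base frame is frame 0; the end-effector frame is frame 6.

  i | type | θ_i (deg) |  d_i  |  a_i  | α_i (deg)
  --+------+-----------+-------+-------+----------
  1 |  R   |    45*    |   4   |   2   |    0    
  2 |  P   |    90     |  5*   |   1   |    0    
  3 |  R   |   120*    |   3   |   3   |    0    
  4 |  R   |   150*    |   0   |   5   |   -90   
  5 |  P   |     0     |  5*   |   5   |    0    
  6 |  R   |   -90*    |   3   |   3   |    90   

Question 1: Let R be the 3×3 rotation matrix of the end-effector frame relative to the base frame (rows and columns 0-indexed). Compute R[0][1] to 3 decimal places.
-0.707

End-effector y-axis (col 1 of R) = (-0.7071,0.7071,0.0000)
R[0][1] = -0.7071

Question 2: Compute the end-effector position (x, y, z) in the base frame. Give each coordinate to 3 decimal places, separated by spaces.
after link 1: o_1 = (1.4142, 1.4142, 4.0000)
after link 2: o_2 = (0.7071, 2.1213, 9.0000)
after link 3: o_3 = (-0.0694, -0.7765, 12.0000)
after link 4: o_4 = (3.4662, 2.7591, 12.0000)
after link 5: o_5 = (3.4662, 9.8301, 12.0000)
after link 6: o_6 = (1.3449, 11.9515, 15.0000)

1.345 11.951 15.000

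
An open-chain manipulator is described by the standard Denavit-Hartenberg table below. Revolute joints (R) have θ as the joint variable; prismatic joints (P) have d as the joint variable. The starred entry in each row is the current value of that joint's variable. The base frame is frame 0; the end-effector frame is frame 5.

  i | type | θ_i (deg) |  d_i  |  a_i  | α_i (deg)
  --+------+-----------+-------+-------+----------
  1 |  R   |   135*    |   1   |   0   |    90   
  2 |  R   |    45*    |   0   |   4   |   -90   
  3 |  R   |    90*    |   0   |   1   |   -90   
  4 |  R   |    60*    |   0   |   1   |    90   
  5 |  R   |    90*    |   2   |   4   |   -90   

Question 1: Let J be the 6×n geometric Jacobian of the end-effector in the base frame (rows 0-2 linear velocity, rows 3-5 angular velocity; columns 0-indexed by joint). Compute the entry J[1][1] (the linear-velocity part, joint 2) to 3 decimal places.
axis z_1 = (0.7071,0.7071,0.0000); lever o_n−o_1 = (-2.2184,-2.3524,0.0947)
cross product → J_v[:, 1] = (0.0670,-0.0670,-0.0947)
J_ω[:, 1] = z_1
entry J[1][1] = -0.0670

-0.067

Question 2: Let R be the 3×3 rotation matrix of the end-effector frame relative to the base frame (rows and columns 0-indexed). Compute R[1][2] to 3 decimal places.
End-effector z-axis (col 2 of R) = (0.7866,-0.0795,0.6124)
R[1][2] = -0.0795

-0.079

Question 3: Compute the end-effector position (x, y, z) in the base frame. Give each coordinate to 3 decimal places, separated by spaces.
-2.218 -2.352 1.095

after link 1: o_1 = (0.0000, 0.0000, 1.0000)
after link 2: o_2 = (-2.0000, 2.0000, 3.8284)
after link 3: o_3 = (-2.7071, 1.2929, 3.8284)
after link 4: o_4 = (-3.4937, 1.3724, 3.2161)
after link 5: o_5 = (-2.2184, -2.3524, 1.0947)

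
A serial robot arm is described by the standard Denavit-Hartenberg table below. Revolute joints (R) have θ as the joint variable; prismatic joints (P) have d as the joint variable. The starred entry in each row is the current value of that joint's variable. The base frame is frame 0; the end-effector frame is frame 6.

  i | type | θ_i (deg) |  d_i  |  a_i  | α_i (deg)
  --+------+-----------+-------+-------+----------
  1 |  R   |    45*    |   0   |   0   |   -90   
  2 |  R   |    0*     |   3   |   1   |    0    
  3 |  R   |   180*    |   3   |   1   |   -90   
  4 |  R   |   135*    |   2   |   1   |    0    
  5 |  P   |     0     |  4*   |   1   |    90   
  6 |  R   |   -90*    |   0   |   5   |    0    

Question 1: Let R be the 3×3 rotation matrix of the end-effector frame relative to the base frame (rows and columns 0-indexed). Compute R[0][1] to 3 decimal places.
1.000

End-effector y-axis (col 1 of R) = (1.0000,-0.0000,0.0000)
R[0][1] = 1.0000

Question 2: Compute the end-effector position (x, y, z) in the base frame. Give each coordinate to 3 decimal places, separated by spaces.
-2.243 4.243 1.000

after link 1: o_1 = (0.0000, 0.0000, 0.0000)
after link 2: o_2 = (-1.4142, 2.8284, 0.0000)
after link 3: o_3 = (-4.2426, 4.2426, 0.0000)
after link 4: o_4 = (-3.2426, 4.2426, 2.0000)
after link 5: o_5 = (-2.2426, 4.2426, 6.0000)
after link 6: o_6 = (-2.2426, 4.2426, 1.0000)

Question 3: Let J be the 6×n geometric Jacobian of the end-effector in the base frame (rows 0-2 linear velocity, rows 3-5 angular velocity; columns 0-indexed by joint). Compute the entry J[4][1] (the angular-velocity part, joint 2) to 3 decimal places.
0.707

axis z_1 = (-0.7071,0.7071,0.0000); lever o_n−o_1 = (-2.2426,4.2426,1.0000)
cross product → J_v[:, 1] = (0.7071,0.7071,-1.4142)
J_ω[:, 1] = z_1
entry J[4][1] = 0.7071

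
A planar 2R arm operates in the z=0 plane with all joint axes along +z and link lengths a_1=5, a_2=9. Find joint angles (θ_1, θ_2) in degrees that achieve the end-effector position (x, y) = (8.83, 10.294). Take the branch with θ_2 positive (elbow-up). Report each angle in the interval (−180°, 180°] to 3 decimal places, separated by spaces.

29.994 30.009

cos θ_2 = (183.9353−5²−9²)/(2·5·9) = 0.8659; θ_2 = 30.0088° (elbow-up)
β = atan2(10.2940,8.8300) = 49.3776°; ψ = atan2(4.5012,12.7935) = 19.3836°
θ_1 = β − ψ = 29.9940°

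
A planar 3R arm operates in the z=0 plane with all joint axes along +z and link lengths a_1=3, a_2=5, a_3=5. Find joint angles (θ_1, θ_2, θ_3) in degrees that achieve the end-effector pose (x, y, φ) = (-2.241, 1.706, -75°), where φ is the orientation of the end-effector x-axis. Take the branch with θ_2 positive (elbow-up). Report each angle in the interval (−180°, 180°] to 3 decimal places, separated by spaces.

wrist centre = target − a_3·(cos φ, sin φ) = (-3.5351, 6.5356)
cos θ_2 = (55.2113−3²−5²)/(2·3·5) = 0.7070; θ_2 = 45.0050° (elbow-up)
β = atan2(6.5356,-3.5351) = 118.4088°; ψ = atan2(3.5358,6.5352) = 28.4153°
θ_1 = β − ψ = 89.9934°
θ_3 = φ − θ_1 − θ_2 = 150.0015° (wrapped to (-180°,180°])

89.993 45.005 150.002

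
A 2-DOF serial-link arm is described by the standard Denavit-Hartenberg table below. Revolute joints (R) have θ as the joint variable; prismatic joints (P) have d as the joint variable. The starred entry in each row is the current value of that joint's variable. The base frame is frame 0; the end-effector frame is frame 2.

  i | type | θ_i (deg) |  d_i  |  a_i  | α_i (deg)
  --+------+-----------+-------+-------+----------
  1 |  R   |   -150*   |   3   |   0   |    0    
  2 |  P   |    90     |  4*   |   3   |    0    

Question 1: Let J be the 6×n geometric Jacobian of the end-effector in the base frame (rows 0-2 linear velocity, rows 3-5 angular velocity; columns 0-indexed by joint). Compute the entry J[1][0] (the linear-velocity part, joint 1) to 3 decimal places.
1.500

axis z_0 = ẑ; lever o_n−o_0 = (1.5000,-2.5981,7.0000)
cross product → J_v[:, 0] = (2.5981,1.5000,-0.0000)
J_ω[:, 0] = z_0
entry J[1][0] = 1.5000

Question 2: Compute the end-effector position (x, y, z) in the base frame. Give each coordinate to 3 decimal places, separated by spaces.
after link 1: o_1 = (0.0000, 0.0000, 3.0000)
after link 2: o_2 = (1.5000, -2.5981, 7.0000)

1.500 -2.598 7.000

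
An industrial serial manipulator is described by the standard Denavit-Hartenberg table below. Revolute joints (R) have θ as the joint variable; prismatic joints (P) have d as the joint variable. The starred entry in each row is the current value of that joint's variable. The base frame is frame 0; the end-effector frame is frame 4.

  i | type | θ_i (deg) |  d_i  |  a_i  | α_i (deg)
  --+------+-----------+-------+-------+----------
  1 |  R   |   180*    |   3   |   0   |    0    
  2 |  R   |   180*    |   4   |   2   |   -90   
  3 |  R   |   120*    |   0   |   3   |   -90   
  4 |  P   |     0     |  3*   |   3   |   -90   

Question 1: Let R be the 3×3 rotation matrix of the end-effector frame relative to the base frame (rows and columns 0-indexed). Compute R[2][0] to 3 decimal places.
End-effector x-axis (col 0 of R) = (-0.5000,0.0000,-0.8660)
R[2][0] = -0.8660

-0.866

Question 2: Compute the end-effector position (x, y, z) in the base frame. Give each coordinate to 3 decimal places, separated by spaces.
after link 1: o_1 = (0.0000, 0.0000, 3.0000)
after link 2: o_2 = (2.0000, -0.0000, 7.0000)
after link 3: o_3 = (0.5000, 0.0000, 4.4019)
after link 4: o_4 = (-3.5981, 0.0000, 3.3038)

-3.598 0.000 3.304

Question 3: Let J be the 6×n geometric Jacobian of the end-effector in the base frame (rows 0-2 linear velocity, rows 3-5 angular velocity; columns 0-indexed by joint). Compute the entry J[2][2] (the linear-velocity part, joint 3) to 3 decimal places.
5.598

axis z_2 = (0.0000,1.0000,0.0000); lever o_n−o_2 = (-5.5981,0.0000,-3.6962)
cross product → J_v[:, 2] = (-3.6962,0.0000,5.5981)
J_ω[:, 2] = z_2
entry J[2][2] = 5.5981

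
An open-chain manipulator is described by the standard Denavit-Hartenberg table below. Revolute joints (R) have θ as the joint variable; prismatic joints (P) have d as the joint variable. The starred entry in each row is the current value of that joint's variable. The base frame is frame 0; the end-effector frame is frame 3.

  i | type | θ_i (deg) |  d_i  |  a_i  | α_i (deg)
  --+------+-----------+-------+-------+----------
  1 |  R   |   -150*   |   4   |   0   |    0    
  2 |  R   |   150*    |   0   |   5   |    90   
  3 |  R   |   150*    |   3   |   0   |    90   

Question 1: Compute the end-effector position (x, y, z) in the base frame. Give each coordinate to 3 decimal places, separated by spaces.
after link 1: o_1 = (0.0000, 0.0000, 4.0000)
after link 2: o_2 = (5.0000, 0.0000, 4.0000)
after link 3: o_3 = (5.0000, -3.0000, 4.0000)

5.000 -3.000 4.000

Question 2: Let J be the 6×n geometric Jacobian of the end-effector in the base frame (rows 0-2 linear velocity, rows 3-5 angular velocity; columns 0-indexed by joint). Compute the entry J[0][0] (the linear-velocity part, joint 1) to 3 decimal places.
3.000

axis z_0 = ẑ; lever o_n−o_0 = (5.0000,-3.0000,4.0000)
cross product → J_v[:, 0] = (3.0000,5.0000,-0.0000)
J_ω[:, 0] = z_0
entry J[0][0] = 3.0000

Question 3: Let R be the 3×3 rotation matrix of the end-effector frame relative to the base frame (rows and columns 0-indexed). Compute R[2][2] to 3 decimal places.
0.866

End-effector z-axis (col 2 of R) = (0.5000,-0.0000,0.8660)
R[2][2] = 0.8660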